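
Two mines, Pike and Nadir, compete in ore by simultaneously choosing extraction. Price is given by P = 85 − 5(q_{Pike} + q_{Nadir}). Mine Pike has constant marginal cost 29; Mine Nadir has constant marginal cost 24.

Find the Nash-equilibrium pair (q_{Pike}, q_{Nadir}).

3.4, 4.4

Mine Pike's profit: π = q_{Pike}(85 − 5(q_{Pike} + q_{Nadir})) − 29q_{Pike}.
∂π/∂q_{Pike} = 56 − 10q_{Pike} − 5q_{Nadir} = 0, so q_{Pike} = 5.6 − 0.5q_{Nadir}.
By the same steps for Nadir: q_{Nadir} = 6.1 − 0.5q_{Pike}.
Substituting the second reaction function into the first: q_{Pike} = 5.6 − 0.5(6.1 − 0.5q_{Pike}), which gives 0.75q_{Pike} = 2.55 ⇒ q_{Pike} = 3.4.
Then q_{Nadir} = 6.1 − 0.5·3.4 = 4.4.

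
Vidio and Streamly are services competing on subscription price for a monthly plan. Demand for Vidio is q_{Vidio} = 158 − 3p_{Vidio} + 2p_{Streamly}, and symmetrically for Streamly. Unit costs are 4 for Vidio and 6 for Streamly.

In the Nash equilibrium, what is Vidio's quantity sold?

Vidio's profit: π = (p_{Vidio} − 4)(158 − 3p_{Vidio} + 2p_{Streamly}).
∂π/∂p_{Vidio} = 170 − 6p_{Vidio} + 2p_{Streamly} = 0 ⇒ p_{Vidio} = 85/3 + (1/3)p_{Streamly}.
Similarly p_{Streamly} = 88/3 + (1/3)p_{Vidio}.
Substituting the second reaction function into the first: p_{Vidio} = 85/3 + (1/3)(88/3 + (1/3)p_{Vidio}), which gives (8/9)p_{Vidio} = 343/9 ⇒ p_{Vidio} = 42.875.
Then p_{Streamly} = 88/3 + (1/3)·42.875 = 43.625.
q_{Vidio} = 158 − 3·42.875 + 2·43.625 = 116.625.

116.625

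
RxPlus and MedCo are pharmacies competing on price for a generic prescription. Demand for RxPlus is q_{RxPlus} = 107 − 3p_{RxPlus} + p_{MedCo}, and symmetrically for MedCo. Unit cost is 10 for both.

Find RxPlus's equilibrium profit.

908.28

RxPlus's profit: π = (p_{RxPlus} − 10)(107 − 3p_{RxPlus} + p_{MedCo}).
∂π/∂p_{RxPlus} = 137 − 6p_{RxPlus} + p_{MedCo} = 0 ⇒ p_{RxPlus} = 137/6 + (1/6)p_{MedCo}.
The game is symmetric, so in equilibrium p_{MedCo} = p_{RxPlus}: the reaction function gives (5/6)p_{RxPlus} = 137/6, hence p_{RxPlus} = 27.4.
q_{RxPlus} = 107 − 3·27.4 + 27.4 = 52.2.
Profit = (27.4 − 10)·52.2 = 908.28.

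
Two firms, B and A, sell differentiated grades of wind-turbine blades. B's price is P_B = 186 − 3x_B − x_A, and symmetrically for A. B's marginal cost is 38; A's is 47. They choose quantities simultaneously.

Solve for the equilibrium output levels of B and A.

Firm B's profit: π = x_B(186 − 3x_B − x_A) − 38x_B.
∂π/∂x_B = 148 − 6x_B − x_A = 0 ⇒ x_B = 74/3 − (1/6)x_A.
Similarly x_A = 139/6 − (1/6)x_B.
Substituting the second reaction function into the first: x_B = 74/3 − (1/6)(139/6 − (1/6)x_B), which gives (35/36)x_B = 749/36 ⇒ x_B = 21.4.
Then x_A = 139/6 − (1/6)·21.4 = 19.6.

21.4, 19.6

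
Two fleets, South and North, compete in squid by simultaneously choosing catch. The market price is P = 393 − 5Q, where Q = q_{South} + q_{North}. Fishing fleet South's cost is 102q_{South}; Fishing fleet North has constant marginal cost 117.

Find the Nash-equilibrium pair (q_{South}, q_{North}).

Fishing fleet South's profit: π = q_{South}(393 − 5(q_{South} + q_{North})) − 102q_{South}.
∂π/∂q_{South} = 291 − 10q_{South} − 5q_{North} = 0, so q_{South} = 29.1 − 0.5q_{North}.
By the same steps for North: q_{North} = 27.6 − 0.5q_{South}.
Substituting the second reaction function into the first: q_{South} = 29.1 − 0.5(27.6 − 0.5q_{South}), which gives 0.75q_{South} = 15.3 ⇒ q_{South} = 20.4.
Then q_{North} = 27.6 − 0.5·20.4 = 17.4.

20.4, 17.4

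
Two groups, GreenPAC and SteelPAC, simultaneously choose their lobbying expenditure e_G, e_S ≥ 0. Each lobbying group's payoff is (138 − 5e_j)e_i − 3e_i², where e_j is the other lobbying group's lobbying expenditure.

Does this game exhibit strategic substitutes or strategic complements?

strategic substitutes

GreenPAC's payoff is (138 − 5e_S)e_G − 3e_G².
∂π/∂e_G = 138 − 5e_S − 6e_G = 0, so e_G = 23 − (5/6)e_S.
The best-response slope de_G/de_S = −5/6 < 0: the reaction function is downward-sloping, so the choices are strategic substitutes.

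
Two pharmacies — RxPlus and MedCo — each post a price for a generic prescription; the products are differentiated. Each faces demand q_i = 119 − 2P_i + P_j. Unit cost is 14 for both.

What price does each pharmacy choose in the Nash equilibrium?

RxPlus's profit: π = (P_{RxPlus} − 14)(119 − 2P_{RxPlus} + P_{MedCo}).
∂π/∂P_{RxPlus} = 147 − 4P_{RxPlus} + P_{MedCo} = 0 ⇒ P_{RxPlus} = 36.75 + 0.25P_{MedCo}.
Setting P_{RxPlus} = P_{MedCo} in the reaction function: P_{RxPlus} = 36.75 + 0.25P_{RxPlus}, so P_{RxPlus} = 36.75 / 0.75 = 49.

49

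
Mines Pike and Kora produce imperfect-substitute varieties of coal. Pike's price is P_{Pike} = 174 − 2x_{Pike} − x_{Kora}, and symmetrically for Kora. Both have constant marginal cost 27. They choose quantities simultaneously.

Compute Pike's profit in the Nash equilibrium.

Mine Pike's profit: π = x_{Pike}(174 − 2x_{Pike} − x_{Kora}) − 27x_{Pike}.
∂π/∂x_{Pike} = 147 − 4x_{Pike} − x_{Kora} = 0 ⇒ x_{Pike} = 36.75 − 0.25x_{Kora}.
The game is symmetric, so in equilibrium x_{Kora} = x_{Pike}: the reaction function gives 1.25x_{Pike} = 36.75, hence x_{Pike} = 29.4.
P_{Pike} = 174 − 2·29.4 − 29.4 = 85.8.
Profit = (85.8 − 27)·29.4 = 1728.72.

1728.72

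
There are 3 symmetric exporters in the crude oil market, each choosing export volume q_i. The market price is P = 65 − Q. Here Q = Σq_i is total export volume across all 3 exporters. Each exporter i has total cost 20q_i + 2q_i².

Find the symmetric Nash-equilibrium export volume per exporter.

A representative exporter's profit is π_i = q_i(65 − Q) − 20q_i − 2q_i², with Q = q_i + Σ_{j≠i} q_j.
First-order condition: 45 − 6q_i − Σ_{j≠i} q_j = 0.
With identical exporters, set every q_j = q: then 45 − 6q − 2q = 0, i.e. q = 45/8 = 5.625.

5.625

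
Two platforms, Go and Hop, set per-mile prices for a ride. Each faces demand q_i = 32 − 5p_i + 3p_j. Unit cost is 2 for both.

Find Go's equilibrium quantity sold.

20

Go's profit: π = (p_{Go} − 2)(32 − 5p_{Go} + 3p_{Hop}).
∂π/∂p_{Go} = 42 − 10p_{Go} + 3p_{Hop} = 0 ⇒ p_{Go} = 4.2 + 0.3p_{Hop}.
The game is symmetric, so in equilibrium p_{Hop} = p_{Go}: the reaction function gives 0.7p_{Go} = 4.2, hence p_{Go} = 6.
q_{Go} = 32 − 5·6 + 3·6 = 20.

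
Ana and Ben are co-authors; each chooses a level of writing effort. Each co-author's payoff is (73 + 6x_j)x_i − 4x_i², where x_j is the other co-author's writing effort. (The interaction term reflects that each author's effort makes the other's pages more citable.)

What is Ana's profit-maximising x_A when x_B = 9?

15.875

Ana's payoff is (73 + 6x_B)x_A − 4x_A².
∂π/∂x_A = 73 + 6x_B − 8x_A = 0, so x_A = 9.125 + 0.75x_B.
At x_B = 9: x_A = 9.125 + 0.75·9 = 15.875.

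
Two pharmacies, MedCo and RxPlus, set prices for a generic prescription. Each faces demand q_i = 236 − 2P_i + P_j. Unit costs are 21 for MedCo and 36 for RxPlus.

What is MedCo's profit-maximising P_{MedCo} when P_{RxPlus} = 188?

MedCo's profit: π = (P_{MedCo} − 21)(236 − 2P_{MedCo} + P_{RxPlus}).
∂π/∂P_{MedCo} = 278 − 4P_{MedCo} + P_{RxPlus} = 0 ⇒ P_{MedCo} = 69.5 + 0.25P_{RxPlus}.
At P_{RxPlus} = 188: P_{MedCo} = 69.5 + 0.25·188 = 116.5.

116.5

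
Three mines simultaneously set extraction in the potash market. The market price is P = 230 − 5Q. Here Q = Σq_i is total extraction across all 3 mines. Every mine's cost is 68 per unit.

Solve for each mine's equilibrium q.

A representative mine's profit is π_i = q_i(230 − 5Q) − 68q_i, with Q = q_i + Σ_{j≠i} q_j.
First-order condition: 162 − 10q_i − 5Σ_{j≠i} q_j = 0.
With identical mines, set every q_j = q: then 162 − 10q − 10q = 0, i.e. q = 162/20 = 8.1.

8.1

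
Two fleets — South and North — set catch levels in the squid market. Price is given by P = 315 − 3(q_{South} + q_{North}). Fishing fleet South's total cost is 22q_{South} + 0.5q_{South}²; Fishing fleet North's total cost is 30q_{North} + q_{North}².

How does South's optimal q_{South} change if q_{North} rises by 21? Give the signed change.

-9

Fishing fleet South's profit: π = q_{South}(315 − 3(q_{South} + q_{North})) − 22q_{South} − 0.5q_{South}².
∂π/∂q_{South} = 293 − 7q_{South} − 3q_{North} = 0, so q_{South} = 293/7 − (3/7)q_{North}.
The reaction-function slope is −3/7, so a 21-unit rise in q_{North} moves q_{South} by −3/7 × 21 = −9. South's best response falls — the actions are strategic substitutes.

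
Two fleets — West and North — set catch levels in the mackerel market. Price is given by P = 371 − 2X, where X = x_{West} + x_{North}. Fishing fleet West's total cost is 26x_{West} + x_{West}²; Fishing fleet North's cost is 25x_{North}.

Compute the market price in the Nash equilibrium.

Fishing fleet West's profit: π = x_{West}(371 − 2(x_{West} + x_{North})) − 26x_{West} − x_{West}².
∂π/∂x_{West} = 345 − 6x_{West} − 2x_{North} = 0, so x_{West} = 57.5 − (1/3)x_{North}.
For North: ∂π/∂x_{North} = 346 − 4x_{North} − 2x_{West} = 0 ⇒ x_{North} = 86.5 − 0.5x_{West}.
Solving the two reaction functions simultaneously: (1 − (−1/3)(−0.5))x_{West} = 57.5 − (1/3)·86.5, so (5/6)x_{West} = 86/3 and x_{West} = 34.4.
Then x_{North} = 86.5 − 0.5·34.4 = 69.3.
Equilibrium price: P = 371 − 2·103.7 = 163.6.

163.6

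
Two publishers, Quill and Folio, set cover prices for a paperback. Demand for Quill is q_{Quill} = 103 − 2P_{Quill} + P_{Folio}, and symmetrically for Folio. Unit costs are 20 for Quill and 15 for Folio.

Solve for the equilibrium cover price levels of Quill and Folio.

47, 45

Quill's profit: π = (P_{Quill} − 20)(103 − 2P_{Quill} + P_{Folio}).
∂π/∂P_{Quill} = 143 − 4P_{Quill} + P_{Folio} = 0 ⇒ P_{Quill} = 35.75 + 0.25P_{Folio}.
Similarly P_{Folio} = 33.25 + 0.25P_{Quill}.
Solving the two reaction functions simultaneously: (1 − (0.25)(0.25))P_{Quill} = 35.75 + 0.25·33.25, so 0.9375P_{Quill} = 44.0625 and P_{Quill} = 47.
Then P_{Folio} = 33.25 + 0.25·47 = 45.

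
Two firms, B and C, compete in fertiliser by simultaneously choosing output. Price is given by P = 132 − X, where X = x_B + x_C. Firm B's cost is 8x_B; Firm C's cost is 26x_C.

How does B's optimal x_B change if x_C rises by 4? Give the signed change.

-2

Firm B's profit: π = x_B(132 − (x_B + x_C)) − 8x_B.
∂π/∂x_B = 124 − 2x_B − x_C = 0, so x_B = 62 − 0.5x_C.
The reaction-function slope is −0.5, so a 4-unit rise in x_C moves x_B by −0.5 × 4 = −2. B's best response falls — the actions are strategic substitutes.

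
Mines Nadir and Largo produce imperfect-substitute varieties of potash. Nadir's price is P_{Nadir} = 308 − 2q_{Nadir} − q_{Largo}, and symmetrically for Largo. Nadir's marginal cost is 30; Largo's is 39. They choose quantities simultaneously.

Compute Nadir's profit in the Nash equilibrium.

Mine Nadir's profit: π = q_{Nadir}(308 − 2q_{Nadir} − q_{Largo}) − 30q_{Nadir}.
∂π/∂q_{Nadir} = 278 − 4q_{Nadir} − q_{Largo} = 0 ⇒ q_{Nadir} = 69.5 − 0.25q_{Largo}.
Similarly q_{Largo} = 67.25 − 0.25q_{Nadir}.
Plugging q_{Largo} into Nadir's best response: q_{Nadir} = 69.5 − 0.25(67.25 − 0.25q_{Nadir}) ⇒ 0.9375q_{Nadir} = 52.6875, so q_{Nadir} = 56.2.
Then q_{Largo} = 67.25 − 0.25·56.2 = 53.2.
P_{Nadir} = 308 − 2·56.2 − 53.2 = 142.4.
Profit = (142.4 − 30)·56.2 = 6316.88.

6316.88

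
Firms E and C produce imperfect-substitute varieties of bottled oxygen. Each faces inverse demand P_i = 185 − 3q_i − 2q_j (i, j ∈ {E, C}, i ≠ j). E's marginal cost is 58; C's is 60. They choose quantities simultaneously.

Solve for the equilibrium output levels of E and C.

Firm E's profit: π = q_E(185 − 3q_E − 2q_C) − 58q_E.
∂π/∂q_E = 127 − 6q_E − 2q_C = 0 ⇒ q_E = 127/6 − (1/3)q_C.
Similarly q_C = 125/6 − (1/3)q_E.
Substituting the second reaction function into the first: q_E = 127/6 − (1/3)(125/6 − (1/3)q_E), which gives (8/9)q_E = 128/9 ⇒ q_E = 16.
Then q_C = 125/6 − (1/3)·16 = 15.5.

16, 15.5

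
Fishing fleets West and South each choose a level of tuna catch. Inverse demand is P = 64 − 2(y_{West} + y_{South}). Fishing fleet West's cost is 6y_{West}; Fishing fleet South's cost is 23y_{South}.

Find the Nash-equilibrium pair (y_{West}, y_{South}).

Fishing fleet West's profit: π = y_{West}(64 − 2(y_{West} + y_{South})) − 6y_{West}.
∂π/∂y_{West} = 58 − 4y_{West} − 2y_{South} = 0, so y_{West} = 14.5 − 0.5y_{South}.
By the same steps for South: y_{South} = 10.25 − 0.5y_{West}.
Substituting the second reaction function into the first: y_{West} = 14.5 − 0.5(10.25 − 0.5y_{West}), which gives 0.75y_{West} = 9.375 ⇒ y_{West} = 12.5.
Then y_{South} = 10.25 − 0.5·12.5 = 4.

12.5, 4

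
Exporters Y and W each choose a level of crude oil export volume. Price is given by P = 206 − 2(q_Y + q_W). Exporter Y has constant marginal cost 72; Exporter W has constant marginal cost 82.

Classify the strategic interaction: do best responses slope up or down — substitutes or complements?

strategic substitutes

Exporter Y's profit: π = q_Y(206 − 2(q_Y + q_W)) − 72q_Y.
∂π/∂q_Y = 134 − 4q_Y − 2q_W = 0, so q_Y = 33.5 − 0.5q_W.
The best-response slope dq_Y/dq_W = −0.5 < 0: the reaction function is downward-sloping, so the choices are strategic substitutes.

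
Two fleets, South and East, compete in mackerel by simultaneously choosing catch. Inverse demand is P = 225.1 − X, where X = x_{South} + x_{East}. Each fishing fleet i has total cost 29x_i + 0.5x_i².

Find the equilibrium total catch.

Fishing fleet South's profit: π = x_{South}(225.1 − (x_{South} + x_{East})) − 29x_{South} − 0.5x_{South}².
∂π/∂x_{South} = 196.1 − 3x_{South} − x_{East} = 0, so x_{South} = 1961/30 − (1/3)x_{East}.
Setting x_{South} = x_{East} in the reaction function: x_{South} = 1961/30 − (1/3)x_{South}, so x_{South} = (1961/30) / (4/3) = 49.025.
Total catch: 49.025 + 49.025 = 98.05.

98.05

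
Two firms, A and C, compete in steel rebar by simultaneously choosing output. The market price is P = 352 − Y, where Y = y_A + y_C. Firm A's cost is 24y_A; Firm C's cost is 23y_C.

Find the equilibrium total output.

219

Firm A's profit: π = y_A(352 − (y_A + y_C)) − 24y_A.
∂π/∂y_A = 328 − 2y_A − y_C = 0, so y_A = 164 − 0.5y_C.
By the same steps for C: y_C = 164.5 − 0.5y_A.
Solving the two reaction functions simultaneously: (1 − (−0.5)(−0.5))y_A = 164 − 0.5·164.5, so 0.75y_A = 81.75 and y_A = 109.
Then y_C = 164.5 − 0.5·109 = 110.
Total output: 109 + 110 = 219.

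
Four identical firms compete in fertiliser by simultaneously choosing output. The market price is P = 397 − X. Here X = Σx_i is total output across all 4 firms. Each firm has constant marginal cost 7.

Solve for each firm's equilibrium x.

78

A representative firm's profit is π_i = x_i(397 − X) − 7x_i, with X = x_i + Σ_{j≠i} x_j.
First-order condition: 390 − 2x_i − Σ_{j≠i} x_j = 0.
Imposing symmetry (x_j = x for all j) turns Σ_{j≠i} x_j into 3x, so 390 = 5x and x = 78.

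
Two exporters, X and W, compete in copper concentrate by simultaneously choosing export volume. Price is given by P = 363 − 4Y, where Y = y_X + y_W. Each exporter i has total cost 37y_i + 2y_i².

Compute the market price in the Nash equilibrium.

200

Exporter X's profit: π = y_X(363 − 4(y_X + y_W)) − 37y_X − 2y_X².
∂π/∂y_X = 326 − 12y_X − 4y_W = 0, so y_X = 163/6 − (1/3)y_W.
Setting y_X = y_W in the reaction function: y_X = 163/6 − (1/3)y_X, so y_X = (163/6) / (4/3) = 20.375.
Equilibrium price: P = 363 − 4·40.75 = 200.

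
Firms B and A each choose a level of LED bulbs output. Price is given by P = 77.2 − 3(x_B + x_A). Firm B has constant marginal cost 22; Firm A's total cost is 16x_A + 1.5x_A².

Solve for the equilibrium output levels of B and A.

Firm B's profit: π = x_B(77.2 − 3(x_B + x_A)) − 22x_B.
∂π/∂x_B = 55.2 − 6x_B − 3x_A = 0, so x_B = 9.2 − 0.5x_A.
For A: ∂π/∂x_A = 61.2 − 9x_A − 3x_B = 0 ⇒ x_A = 6.8 − (1/3)x_B.
Solving the two reaction functions simultaneously: (1 − (−0.5)(−1/3))x_B = 9.2 − 0.5·6.8, so (5/6)x_B = 5.8 and x_B = 6.96.
Then x_A = 6.8 − (1/3)·6.96 = 4.48.

6.96, 4.48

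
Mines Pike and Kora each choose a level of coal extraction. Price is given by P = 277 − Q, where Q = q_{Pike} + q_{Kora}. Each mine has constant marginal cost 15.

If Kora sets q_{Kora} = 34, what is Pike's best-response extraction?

114

Mine Pike's profit: π = q_{Pike}(277 − (q_{Pike} + q_{Kora})) − 15q_{Pike}.
∂π/∂q_{Pike} = 262 − 2q_{Pike} − q_{Kora} = 0, so q_{Pike} = 131 − 0.5q_{Kora}.
At q_{Kora} = 34: q_{Pike} = 131 − 0.5·34 = 114.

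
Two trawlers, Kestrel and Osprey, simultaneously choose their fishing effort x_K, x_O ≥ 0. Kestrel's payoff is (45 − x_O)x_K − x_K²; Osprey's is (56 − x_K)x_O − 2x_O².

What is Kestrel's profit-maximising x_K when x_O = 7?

Expanding Kestrel's payoff: 45x_K − x_Ox_K − x_K².
∂π/∂x_K = 45 − x_O − 2x_K = 0, so x_K = 22.5 − 0.5x_O.
At x_O = 7: x_K = 22.5 − 0.5·7 = 19.

19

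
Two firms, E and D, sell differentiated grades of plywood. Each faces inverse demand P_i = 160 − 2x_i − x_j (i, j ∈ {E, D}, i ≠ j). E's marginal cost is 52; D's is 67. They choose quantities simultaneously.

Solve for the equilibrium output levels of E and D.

22.6, 17.6

Firm E's profit: π = x_E(160 − 2x_E − x_D) − 52x_E.
∂π/∂x_E = 108 − 4x_E − x_D = 0 ⇒ x_E = 27 − 0.25x_D.
Similarly x_D = 23.25 − 0.25x_E.
Solving the two reaction functions simultaneously: (1 − (−0.25)(−0.25))x_E = 27 − 0.25·23.25, so 0.9375x_E = 21.1875 and x_E = 22.6.
Then x_D = 23.25 − 0.25·22.6 = 17.6.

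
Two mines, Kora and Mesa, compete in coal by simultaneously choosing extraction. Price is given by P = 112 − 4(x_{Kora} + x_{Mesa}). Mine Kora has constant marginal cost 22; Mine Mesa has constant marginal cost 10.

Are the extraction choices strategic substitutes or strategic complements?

Mine Kora's profit: π = x_{Kora}(112 − 4(x_{Kora} + x_{Mesa})) − 22x_{Kora}.
∂π/∂x_{Kora} = 90 − 8x_{Kora} − 4x_{Mesa} = 0, so x_{Kora} = 11.25 − 0.5x_{Mesa}.
The best-response slope dx_{Kora}/dx_{Mesa} = −0.5 < 0: the reaction function is downward-sloping, so the choices are strategic substitutes.

strategic substitutes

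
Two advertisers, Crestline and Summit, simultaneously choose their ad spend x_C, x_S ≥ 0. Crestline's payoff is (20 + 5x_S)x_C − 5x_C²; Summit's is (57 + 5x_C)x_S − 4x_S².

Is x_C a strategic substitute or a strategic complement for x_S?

strategic complements

Expanding Crestline's payoff: 20x_C + 5x_Sx_C − 5x_C².
∂π/∂x_C = 20 + 5x_S − 10x_C = 0, so x_C = 2 + 0.5x_S.
The best-response slope dx_C/dx_S = 0.5 > 0: the reaction function is upward-sloping, so the choices are strategic complements.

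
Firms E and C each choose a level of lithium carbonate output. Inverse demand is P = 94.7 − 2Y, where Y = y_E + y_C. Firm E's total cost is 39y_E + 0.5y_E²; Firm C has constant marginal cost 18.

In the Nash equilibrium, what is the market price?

Firm E's profit: π = y_E(94.7 − 2(y_E + y_C)) − 39y_E − 0.5y_E².
∂π/∂y_E = 55.7 − 5y_E − 2y_C = 0, so y_E = 11.14 − 0.4y_C.
For C: ∂π/∂y_C = 76.7 − 4y_C − 2y_E = 0 ⇒ y_C = 19.175 − 0.5y_E.
Solving the two reaction functions simultaneously: (1 − (−0.4)(−0.5))y_E = 11.14 − 0.4·19.175, so 0.8y_E = 3.47 and y_E = 4.3375.
Then y_C = 19.175 − 0.5·4.3375 = 2721/160.
Equilibrium price: P = 94.7 − 2·(683/32) = 52.0125.

52.0125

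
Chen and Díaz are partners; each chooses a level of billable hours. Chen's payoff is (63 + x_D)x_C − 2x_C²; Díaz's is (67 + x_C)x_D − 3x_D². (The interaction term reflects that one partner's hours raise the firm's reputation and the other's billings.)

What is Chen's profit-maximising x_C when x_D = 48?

27.75

Expanding Chen's payoff: 63x_C + x_Dx_C − 2x_C².
∂π/∂x_C = 63 + x_D − 4x_C = 0, so x_C = 15.75 + 0.25x_D.
At x_D = 48: x_C = 15.75 + 0.25·48 = 27.75.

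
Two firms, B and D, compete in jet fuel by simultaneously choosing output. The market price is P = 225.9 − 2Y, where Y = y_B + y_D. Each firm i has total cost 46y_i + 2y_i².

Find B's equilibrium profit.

Firm B's profit: π = y_B(225.9 − 2(y_B + y_D)) − 46y_B − 2y_B².
∂π/∂y_B = 179.9 − 8y_B − 2y_D = 0, so y_B = 22.4875 − 0.25y_D.
The game is symmetric, so in equilibrium y_D = y_B: the reaction function gives 1.25y_B = 22.4875, hence y_B = 17.99.
Price P = 225.9 − 2·35.98 = 153.94.
B's profit: (153.94 − 46)·17.99 − 2(17.99)² = 1294.5604.

1294.5604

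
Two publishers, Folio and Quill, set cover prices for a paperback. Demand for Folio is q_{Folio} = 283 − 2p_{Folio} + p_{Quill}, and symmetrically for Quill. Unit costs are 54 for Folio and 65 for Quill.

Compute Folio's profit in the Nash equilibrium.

12105.68

Folio's profit: π = (p_{Folio} − 54)(283 − 2p_{Folio} + p_{Quill}).
∂π/∂p_{Folio} = 391 − 4p_{Folio} + p_{Quill} = 0 ⇒ p_{Folio} = 97.75 + 0.25p_{Quill}.
Similarly p_{Quill} = 103.25 + 0.25p_{Folio}.
Solving the two reaction functions simultaneously: (1 − (0.25)(0.25))p_{Folio} = 97.75 + 0.25·103.25, so 0.9375p_{Folio} = 123.5625 and p_{Folio} = 131.8.
Then p_{Quill} = 103.25 + 0.25·131.8 = 136.2.
q_{Folio} = 283 − 2·131.8 + 136.2 = 155.6.
Profit = (131.8 − 54)·155.6 = 12105.68.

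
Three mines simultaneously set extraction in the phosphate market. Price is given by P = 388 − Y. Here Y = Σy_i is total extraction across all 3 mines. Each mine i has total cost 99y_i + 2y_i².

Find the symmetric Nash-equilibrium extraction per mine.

A representative mine's profit is π_i = y_i(388 − Y) − 99y_i − 2y_i², with Y = y_i + Σ_{j≠i} y_j.
First-order condition: 289 − 6y_i − Σ_{j≠i} y_j = 0.
With identical mines, set every y_j = y: then 289 − 6y − 2y = 0, i.e. y = 289/8 = 36.125.

36.125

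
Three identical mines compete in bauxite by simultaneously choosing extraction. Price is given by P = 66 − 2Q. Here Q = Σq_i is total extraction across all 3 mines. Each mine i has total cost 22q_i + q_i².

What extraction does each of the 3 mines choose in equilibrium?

4.4

A representative mine's profit is π_i = q_i(66 − 2Q) − 22q_i − q_i², with Q = q_i + Σ_{j≠i} q_j.
First-order condition: 44 − 6q_i − 2Σ_{j≠i} q_j = 0.
In a symmetric equilibrium every mine chooses the same q, so Σ_{j≠i} q_j = 2q. The condition becomes 44 − 10q = 0, giving q = 44/10 = 4.4.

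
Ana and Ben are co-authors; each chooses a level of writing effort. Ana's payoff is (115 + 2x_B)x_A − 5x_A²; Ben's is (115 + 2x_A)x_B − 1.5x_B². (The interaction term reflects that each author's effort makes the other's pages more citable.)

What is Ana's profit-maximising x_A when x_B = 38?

Expanding Ana's payoff: 115x_A + 2x_Bx_A − 5x_A².
∂π/∂x_A = 115 + 2x_B − 10x_A = 0, so x_A = 11.5 + 0.2x_B.
At x_B = 38: x_A = 11.5 + 0.2·38 = 19.1.

19.1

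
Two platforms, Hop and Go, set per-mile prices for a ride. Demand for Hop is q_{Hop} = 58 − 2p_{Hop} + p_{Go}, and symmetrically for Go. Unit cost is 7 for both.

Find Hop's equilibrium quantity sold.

Hop's profit: π = (p_{Hop} − 7)(58 − 2p_{Hop} + p_{Go}).
∂π/∂p_{Hop} = 72 − 4p_{Hop} + p_{Go} = 0 ⇒ p_{Hop} = 18 + 0.25p_{Go}.
By symmetry p_{Go} = p_{Hop}; substituting into the reaction function, 0.75p_{Hop} = 18 and p_{Hop} = 24.
q_{Hop} = 58 − 2·24 + 24 = 34.

34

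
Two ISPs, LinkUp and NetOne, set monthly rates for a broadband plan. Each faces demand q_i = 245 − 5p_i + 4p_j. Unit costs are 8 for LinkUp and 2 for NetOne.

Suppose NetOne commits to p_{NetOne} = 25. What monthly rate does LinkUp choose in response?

38.5

LinkUp's profit: π = (p_{LinkUp} − 8)(245 − 5p_{LinkUp} + 4p_{NetOne}).
∂π/∂p_{LinkUp} = 285 − 10p_{LinkUp} + 4p_{NetOne} = 0 ⇒ p_{LinkUp} = 28.5 + 0.4p_{NetOne}.
At p_{NetOne} = 25: p_{LinkUp} = 28.5 + 0.4·25 = 38.5.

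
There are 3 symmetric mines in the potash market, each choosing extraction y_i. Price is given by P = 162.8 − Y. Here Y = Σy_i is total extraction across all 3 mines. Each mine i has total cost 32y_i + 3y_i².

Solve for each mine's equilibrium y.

13.08

A representative mine's profit is π_i = y_i(162.8 − Y) − 32y_i − 3y_i², with Y = y_i + Σ_{j≠i} y_j.
First-order condition: 130.8 − 8y_i − Σ_{j≠i} y_j = 0.
With identical mines, set every y_j = y: then 130.8 − 8y − 2y = 0, i.e. y = 130.8/10 = 13.08.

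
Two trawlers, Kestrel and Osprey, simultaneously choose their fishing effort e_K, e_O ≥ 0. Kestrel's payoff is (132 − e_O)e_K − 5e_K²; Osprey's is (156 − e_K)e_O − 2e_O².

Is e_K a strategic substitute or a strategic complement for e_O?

Expanding Kestrel's payoff: 132e_K − e_Oe_K − 5e_K².
∂π/∂e_K = 132 − e_O − 10e_K = 0, so e_K = 13.2 − 0.1e_O.
The best-response slope de_K/de_O = −0.1 < 0: the reaction function is downward-sloping, so the choices are strategic substitutes.

strategic substitutes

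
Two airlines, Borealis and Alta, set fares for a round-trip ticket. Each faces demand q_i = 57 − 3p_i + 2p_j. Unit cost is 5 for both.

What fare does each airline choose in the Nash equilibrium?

18

Borealis's profit: π = (p_{Borealis} − 5)(57 − 3p_{Borealis} + 2p_{Alta}).
∂π/∂p_{Borealis} = 72 − 6p_{Borealis} + 2p_{Alta} = 0 ⇒ p_{Borealis} = 12 + (1/3)p_{Alta}.
The game is symmetric, so in equilibrium p_{Alta} = p_{Borealis}: the reaction function gives (2/3)p_{Borealis} = 12, hence p_{Borealis} = 18.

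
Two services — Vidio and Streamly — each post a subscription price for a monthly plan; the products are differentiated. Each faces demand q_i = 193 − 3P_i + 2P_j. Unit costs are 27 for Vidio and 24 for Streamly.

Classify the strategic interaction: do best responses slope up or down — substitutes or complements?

Vidio's profit: π = (P_{Vidio} − 27)(193 − 3P_{Vidio} + 2P_{Streamly}).
∂π/∂P_{Vidio} = 274 − 6P_{Vidio} + 2P_{Streamly} = 0 ⇒ P_{Vidio} = 137/3 + (1/3)P_{Streamly}.
The best-response slope dP_{Vidio}/dP_{Streamly} = 1/3 > 0: the reaction function is upward-sloping, so the choices are strategic complements.

strategic complements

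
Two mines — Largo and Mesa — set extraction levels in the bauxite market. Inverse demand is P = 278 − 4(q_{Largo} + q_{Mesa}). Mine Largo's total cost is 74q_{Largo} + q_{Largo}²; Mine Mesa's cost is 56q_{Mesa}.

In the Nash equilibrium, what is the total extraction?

Mine Largo's profit: π = q_{Largo}(278 − 4(q_{Largo} + q_{Mesa})) − 74q_{Largo} − q_{Largo}².
∂π/∂q_{Largo} = 204 − 10q_{Largo} − 4q_{Mesa} = 0, so q_{Largo} = 20.4 − 0.4q_{Mesa}.
For Mesa: ∂π/∂q_{Mesa} = 222 − 8q_{Mesa} − 4q_{Largo} = 0 ⇒ q_{Mesa} = 27.75 − 0.5q_{Largo}.
Substituting the second reaction function into the first: q_{Largo} = 20.4 − 0.4(27.75 − 0.5q_{Largo}), which gives 0.8q_{Largo} = 9.3 ⇒ q_{Largo} = 11.625.
Then q_{Mesa} = 27.75 − 0.5·11.625 = 21.9375.
Total extraction: 11.625 + 21.9375 = 33.5625.

33.5625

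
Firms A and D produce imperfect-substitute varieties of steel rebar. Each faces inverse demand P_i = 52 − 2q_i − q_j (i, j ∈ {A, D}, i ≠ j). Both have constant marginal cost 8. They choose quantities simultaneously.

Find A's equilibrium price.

Firm A's profit: π = q_A(52 − 2q_A − q_D) − 8q_A.
∂π/∂q_A = 44 − 4q_A − q_D = 0 ⇒ q_A = 11 − 0.25q_D.
By symmetry q_D = q_A; substituting into the reaction function, 1.25q_A = 11 and q_A = 8.8.
P_A = 52 − 2·8.8 − 8.8 = 25.6.

25.6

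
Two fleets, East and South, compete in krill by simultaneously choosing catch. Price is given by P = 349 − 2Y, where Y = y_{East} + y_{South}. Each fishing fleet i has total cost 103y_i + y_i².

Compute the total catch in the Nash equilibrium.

61.5

Fishing fleet East's profit: π = y_{East}(349 − 2(y_{East} + y_{South})) − 103y_{East} − y_{East}².
∂π/∂y_{East} = 246 − 6y_{East} − 2y_{South} = 0, so y_{East} = 41 − (1/3)y_{South}.
The game is symmetric, so in equilibrium y_{South} = y_{East}: the reaction function gives (4/3)y_{East} = 41, hence y_{East} = 30.75.
Total catch: 30.75 + 30.75 = 61.5.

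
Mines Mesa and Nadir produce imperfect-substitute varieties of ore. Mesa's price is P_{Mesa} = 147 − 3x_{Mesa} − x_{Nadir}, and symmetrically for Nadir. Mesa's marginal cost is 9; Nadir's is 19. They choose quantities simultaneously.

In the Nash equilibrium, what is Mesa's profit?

Mine Mesa's profit: π = x_{Mesa}(147 − 3x_{Mesa} − x_{Nadir}) − 9x_{Mesa}.
∂π/∂x_{Mesa} = 138 − 6x_{Mesa} − x_{Nadir} = 0 ⇒ x_{Mesa} = 23 − (1/6)x_{Nadir}.
Similarly x_{Nadir} = 64/3 − (1/6)x_{Mesa}.
Plugging x_{Nadir} into Mesa's best response: x_{Mesa} = 23 − (1/6)(64/3 − (1/6)x_{Mesa}) ⇒ (35/36)x_{Mesa} = 175/9, so x_{Mesa} = 20.
Then x_{Nadir} = 64/3 − (1/6)·20 = 18.
P_{Mesa} = 147 − 3·20 − 18 = 69.
Profit = (69 − 9)·20 = 1200.

1200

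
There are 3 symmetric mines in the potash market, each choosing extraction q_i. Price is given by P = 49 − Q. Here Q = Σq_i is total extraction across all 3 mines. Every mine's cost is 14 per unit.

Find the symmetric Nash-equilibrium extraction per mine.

A representative mine's profit is π_i = q_i(49 − Q) − 14q_i, with Q = q_i + Σ_{j≠i} q_j.
First-order condition: 35 − 2q_i − Σ_{j≠i} q_j = 0.
With identical mines, set every q_j = q: then 35 − 2q − 2q = 0, i.e. q = 35/4 = 8.75.

8.75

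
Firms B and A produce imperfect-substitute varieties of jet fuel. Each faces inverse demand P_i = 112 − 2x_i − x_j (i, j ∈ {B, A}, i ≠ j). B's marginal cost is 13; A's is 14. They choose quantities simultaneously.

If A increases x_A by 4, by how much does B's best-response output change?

-1

Firm B's profit: π = x_B(112 − 2x_B − x_A) − 13x_B.
∂π/∂x_B = 99 − 4x_B − x_A = 0 ⇒ x_B = 24.75 − 0.25x_A.
The reaction-function slope is −0.25, so a 4-unit rise in x_A moves x_B by −0.25 × 4 = −1. B's best response falls — the actions are strategic substitutes.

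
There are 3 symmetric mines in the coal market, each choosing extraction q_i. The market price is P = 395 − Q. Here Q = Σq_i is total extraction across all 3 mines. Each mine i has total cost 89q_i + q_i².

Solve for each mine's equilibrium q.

51

A representative mine's profit is π_i = q_i(395 − Q) − 89q_i − q_i², with Q = q_i + Σ_{j≠i} q_j.
First-order condition: 306 − 4q_i − Σ_{j≠i} q_j = 0.
In a symmetric equilibrium every mine chooses the same q, so Σ_{j≠i} q_j = 2q. The condition becomes 306 − 6q = 0, giving q = 306/6 = 51.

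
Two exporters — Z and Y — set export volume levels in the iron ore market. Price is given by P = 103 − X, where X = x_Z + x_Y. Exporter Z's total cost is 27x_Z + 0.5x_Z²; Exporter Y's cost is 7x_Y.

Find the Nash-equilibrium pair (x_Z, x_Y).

Exporter Z's profit: π = x_Z(103 − (x_Z + x_Y)) − 27x_Z − 0.5x_Z².
∂π/∂x_Z = 76 − 3x_Z − x_Y = 0, so x_Z = 76/3 − (1/3)x_Y.
For Y: ∂π/∂x_Y = 96 − 2x_Y − x_Z = 0 ⇒ x_Y = 48 − 0.5x_Z.
Substituting the second reaction function into the first: x_Z = 76/3 − (1/3)(48 − 0.5x_Z), which gives (5/6)x_Z = 28/3 ⇒ x_Z = 11.2.
Then x_Y = 48 − 0.5·11.2 = 42.4.

11.2, 42.4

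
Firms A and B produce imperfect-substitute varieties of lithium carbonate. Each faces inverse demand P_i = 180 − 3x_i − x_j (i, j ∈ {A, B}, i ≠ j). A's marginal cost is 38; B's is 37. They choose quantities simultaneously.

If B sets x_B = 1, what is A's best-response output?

23.5

Firm A's profit: π = x_A(180 − 3x_A − x_B) − 38x_A.
∂π/∂x_A = 142 − 6x_A − x_B = 0 ⇒ x_A = 71/3 − (1/6)x_B.
At x_B = 1: x_A = 71/3 − (1/6)·1 = 23.5.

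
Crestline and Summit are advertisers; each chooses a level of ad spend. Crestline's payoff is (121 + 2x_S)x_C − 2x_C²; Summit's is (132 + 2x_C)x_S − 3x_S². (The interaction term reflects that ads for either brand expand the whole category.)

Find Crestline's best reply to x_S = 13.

36.75

Expanding Crestline's payoff: 121x_C + 2x_Sx_C − 2x_C².
∂π/∂x_C = 121 + 2x_S − 4x_C = 0, so x_C = 30.25 + 0.5x_S.
At x_S = 13: x_C = 30.25 + 0.5·13 = 36.75.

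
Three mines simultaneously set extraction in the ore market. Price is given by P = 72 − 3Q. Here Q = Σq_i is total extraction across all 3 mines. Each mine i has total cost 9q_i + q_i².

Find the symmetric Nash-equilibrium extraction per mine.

A representative mine's profit is π_i = q_i(72 − 3Q) − 9q_i − q_i², with Q = q_i + Σ_{j≠i} q_j.
First-order condition: 63 − 8q_i − 3Σ_{j≠i} q_j = 0.
In a symmetric equilibrium every mine chooses the same q, so Σ_{j≠i} q_j = 2q. The condition becomes 63 − 14q = 0, giving q = 63/14 = 4.5.

4.5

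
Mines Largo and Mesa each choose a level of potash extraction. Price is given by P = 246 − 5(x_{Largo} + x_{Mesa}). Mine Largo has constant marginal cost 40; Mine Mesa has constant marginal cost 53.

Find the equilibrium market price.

Mine Largo's profit: π = x_{Largo}(246 − 5(x_{Largo} + x_{Mesa})) − 40x_{Largo}.
∂π/∂x_{Largo} = 206 − 10x_{Largo} − 5x_{Mesa} = 0, so x_{Largo} = 20.6 − 0.5x_{Mesa}.
By the same steps for Mesa: x_{Mesa} = 19.3 − 0.5x_{Largo}.
Solving the two reaction functions simultaneously: (1 − (−0.5)(−0.5))x_{Largo} = 20.6 − 0.5·19.3, so 0.75x_{Largo} = 10.95 and x_{Largo} = 14.6.
Then x_{Mesa} = 19.3 − 0.5·14.6 = 12.
Equilibrium price: P = 246 − 5·26.6 = 113.

113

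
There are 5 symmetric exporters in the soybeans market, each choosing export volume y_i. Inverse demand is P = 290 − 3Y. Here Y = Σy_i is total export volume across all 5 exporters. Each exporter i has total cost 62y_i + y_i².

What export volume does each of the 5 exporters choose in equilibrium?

A representative exporter's profit is π_i = y_i(290 − 3Y) − 62y_i − y_i², with Y = y_i + Σ_{j≠i} y_j.
First-order condition: 228 − 8y_i − 3Σ_{j≠i} y_j = 0.
With identical exporters, set every y_j = y: then 228 − 8y − 12y = 0, i.e. y = 228/20 = 11.4.

11.4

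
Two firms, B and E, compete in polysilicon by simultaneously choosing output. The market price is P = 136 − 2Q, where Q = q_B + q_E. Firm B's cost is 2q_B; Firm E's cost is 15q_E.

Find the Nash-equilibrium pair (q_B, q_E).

24.5, 18

Firm B's profit: π = q_B(136 − 2(q_B + q_E)) − 2q_B.
∂π/∂q_B = 134 − 4q_B − 2q_E = 0, so q_B = 33.5 − 0.5q_E.
By the same steps for E: q_E = 30.25 − 0.5q_B.
Solving the two reaction functions simultaneously: (1 − (−0.5)(−0.5))q_B = 33.5 − 0.5·30.25, so 0.75q_B = 18.375 and q_B = 24.5.
Then q_E = 30.25 − 0.5·24.5 = 18.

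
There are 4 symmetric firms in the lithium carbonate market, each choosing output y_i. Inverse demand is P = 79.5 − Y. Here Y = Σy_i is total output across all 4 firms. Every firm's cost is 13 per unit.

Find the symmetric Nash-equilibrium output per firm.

13.3

A representative firm's profit is π_i = y_i(79.5 − Y) − 13y_i, with Y = y_i + Σ_{j≠i} y_j.
First-order condition: 66.5 − 2y_i − Σ_{j≠i} y_j = 0.
In a symmetric equilibrium every firm chooses the same y, so Σ_{j≠i} y_j = 3y. The condition becomes 66.5 − 5y = 0, giving y = 66.5/5 = 13.3.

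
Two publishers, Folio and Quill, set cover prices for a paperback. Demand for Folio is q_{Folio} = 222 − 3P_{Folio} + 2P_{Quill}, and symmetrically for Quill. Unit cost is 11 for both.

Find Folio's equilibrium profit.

8347.6875

Folio's profit: π = (P_{Folio} − 11)(222 − 3P_{Folio} + 2P_{Quill}).
∂π/∂P_{Folio} = 255 − 6P_{Folio} + 2P_{Quill} = 0 ⇒ P_{Folio} = 42.5 + (1/3)P_{Quill}.
The game is symmetric, so in equilibrium P_{Quill} = P_{Folio}: the reaction function gives (2/3)P_{Folio} = 42.5, hence P_{Folio} = 63.75.
q_{Folio} = 222 − 3·63.75 + 2·63.75 = 158.25.
Profit = (63.75 − 11)·158.25 = 8347.6875.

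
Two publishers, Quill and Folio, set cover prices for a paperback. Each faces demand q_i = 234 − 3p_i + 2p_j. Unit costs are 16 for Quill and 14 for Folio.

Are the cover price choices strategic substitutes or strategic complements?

strategic complements

Quill's profit: π = (p_{Quill} − 16)(234 − 3p_{Quill} + 2p_{Folio}).
∂π/∂p_{Quill} = 282 − 6p_{Quill} + 2p_{Folio} = 0 ⇒ p_{Quill} = 47 + (1/3)p_{Folio}.
The best-response slope dp_{Quill}/dp_{Folio} = 1/3 > 0: the reaction function is upward-sloping, so the choices are strategic complements.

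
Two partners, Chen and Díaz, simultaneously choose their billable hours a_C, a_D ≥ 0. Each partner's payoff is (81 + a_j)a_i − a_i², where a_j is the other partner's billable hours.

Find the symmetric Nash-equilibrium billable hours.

Chen's payoff is (81 + a_D)a_C − a_C².
∂π/∂a_C = 81 + a_D − 2a_C = 0, so a_C = 40.5 + 0.5a_D.
The game is symmetric, so in equilibrium a_D = a_C: the reaction function gives 0.5a_C = 40.5, hence a_C = 81.

81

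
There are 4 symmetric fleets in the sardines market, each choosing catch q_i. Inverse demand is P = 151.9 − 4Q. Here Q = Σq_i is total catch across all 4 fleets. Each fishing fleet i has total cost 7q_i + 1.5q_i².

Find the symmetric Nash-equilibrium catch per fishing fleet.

A representative fishing fleet's profit is π_i = q_i(151.9 − 4Q) − 7q_i − 1.5q_i², with Q = q_i + Σ_{j≠i} q_j.
First-order condition: 144.9 − 11q_i − 4Σ_{j≠i} q_j = 0.
Imposing symmetry (q_j = q for all j) turns Σ_{j≠i} q_j into 3q, so 144.9 = 23q and q = 6.3.

6.3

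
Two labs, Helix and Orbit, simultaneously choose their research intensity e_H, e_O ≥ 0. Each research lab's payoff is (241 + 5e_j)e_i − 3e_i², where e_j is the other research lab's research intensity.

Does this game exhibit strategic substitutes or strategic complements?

strategic complements

Helix's payoff is (241 + 5e_O)e_H − 3e_H².
∂π/∂e_H = 241 + 5e_O − 6e_H = 0, so e_H = 241/6 + (5/6)e_O.
The best-response slope de_H/de_O = 5/6 > 0: the reaction function is upward-sloping, so the choices are strategic complements.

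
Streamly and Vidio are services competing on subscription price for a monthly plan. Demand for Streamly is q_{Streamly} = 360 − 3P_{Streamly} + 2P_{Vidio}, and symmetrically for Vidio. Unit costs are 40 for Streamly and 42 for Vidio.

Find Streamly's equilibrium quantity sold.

241.125

Streamly's profit: π = (P_{Streamly} − 40)(360 − 3P_{Streamly} + 2P_{Vidio}).
∂π/∂P_{Streamly} = 480 − 6P_{Streamly} + 2P_{Vidio} = 0 ⇒ P_{Streamly} = 80 + (1/3)P_{Vidio}.
Similarly P_{Vidio} = 81 + (1/3)P_{Streamly}.
Solving the two reaction functions simultaneously: (1 − (1/3)(1/3))P_{Streamly} = 80 + (1/3)·81, so (8/9)P_{Streamly} = 107 and P_{Streamly} = 120.375.
Then P_{Vidio} = 81 + (1/3)·120.375 = 121.125.
q_{Streamly} = 360 − 3·120.375 + 2·121.125 = 241.125.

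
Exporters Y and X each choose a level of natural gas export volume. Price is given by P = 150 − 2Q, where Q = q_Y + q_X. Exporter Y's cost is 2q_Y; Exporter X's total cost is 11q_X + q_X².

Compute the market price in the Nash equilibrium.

63

Exporter Y's profit: π = q_Y(150 − 2(q_Y + q_X)) − 2q_Y.
∂π/∂q_Y = 148 − 4q_Y − 2q_X = 0, so q_Y = 37 − 0.5q_X.
For X: ∂π/∂q_X = 139 − 6q_X − 2q_Y = 0 ⇒ q_X = 139/6 − (1/3)q_Y.
Plugging q_X into Y's best response: q_Y = 37 − 0.5(139/6 − (1/3)q_Y) ⇒ (5/6)q_Y = 305/12, so q_Y = 30.5.
Then q_X = 139/6 − (1/3)·30.5 = 13.
Equilibrium price: P = 150 − 2·43.5 = 63.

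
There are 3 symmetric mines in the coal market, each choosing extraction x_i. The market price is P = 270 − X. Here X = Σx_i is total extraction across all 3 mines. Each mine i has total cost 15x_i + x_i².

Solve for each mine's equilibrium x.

A representative mine's profit is π_i = x_i(270 − X) − 15x_i − x_i², with X = x_i + Σ_{j≠i} x_j.
First-order condition: 255 − 4x_i − Σ_{j≠i} x_j = 0.
Imposing symmetry (x_j = x for all j) turns Σ_{j≠i} x_j into 2x, so 255 = 6x and x = 42.5.

42.5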